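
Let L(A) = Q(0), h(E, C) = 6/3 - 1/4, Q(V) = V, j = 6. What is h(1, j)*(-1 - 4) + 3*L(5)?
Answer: -35/4 ≈ -8.7500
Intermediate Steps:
h(E, C) = 7/4 (h(E, C) = 6*(⅓) - 1*¼ = 2 - ¼ = 7/4)
L(A) = 0
h(1, j)*(-1 - 4) + 3*L(5) = 7*(-1 - 4)/4 + 3*0 = (7/4)*(-5) + 0 = -35/4 + 0 = -35/4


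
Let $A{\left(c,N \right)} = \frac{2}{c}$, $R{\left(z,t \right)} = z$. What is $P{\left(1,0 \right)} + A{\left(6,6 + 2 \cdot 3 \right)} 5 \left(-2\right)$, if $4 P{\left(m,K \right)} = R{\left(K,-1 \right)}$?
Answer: $- \frac{10}{3} \approx -3.3333$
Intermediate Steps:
$P{\left(m,K \right)} = \frac{K}{4}$
$P{\left(1,0 \right)} + A{\left(6,6 + 2 \cdot 3 \right)} 5 \left(-2\right) = \frac{1}{4} \cdot 0 + \frac{2}{6} \cdot 5 \left(-2\right) = 0 + 2 \cdot \frac{1}{6} \left(-10\right) = 0 + \frac{1}{3} \left(-10\right) = 0 - \frac{10}{3} = - \frac{10}{3}$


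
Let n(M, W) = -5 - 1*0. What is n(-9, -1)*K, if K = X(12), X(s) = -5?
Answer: 25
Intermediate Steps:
n(M, W) = -5 (n(M, W) = -5 + 0 = -5)
K = -5
n(-9, -1)*K = -5*(-5) = 25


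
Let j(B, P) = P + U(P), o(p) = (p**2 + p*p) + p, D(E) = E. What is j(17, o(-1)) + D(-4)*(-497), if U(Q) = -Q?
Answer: 1988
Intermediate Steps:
o(p) = p + 2*p**2 (o(p) = (p**2 + p**2) + p = 2*p**2 + p = p + 2*p**2)
j(B, P) = 0 (j(B, P) = P - P = 0)
j(17, o(-1)) + D(-4)*(-497) = 0 - 4*(-497) = 0 + 1988 = 1988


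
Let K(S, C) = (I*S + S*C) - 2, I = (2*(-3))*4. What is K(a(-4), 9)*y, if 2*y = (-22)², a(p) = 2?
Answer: -7744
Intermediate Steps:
I = -24 (I = -6*4 = -24)
K(S, C) = -2 - 24*S + C*S (K(S, C) = (-24*S + S*C) - 2 = (-24*S + C*S) - 2 = -2 - 24*S + C*S)
y = 242 (y = (½)*(-22)² = (½)*484 = 242)
K(a(-4), 9)*y = (-2 - 24*2 + 9*2)*242 = (-2 - 48 + 18)*242 = -32*242 = -7744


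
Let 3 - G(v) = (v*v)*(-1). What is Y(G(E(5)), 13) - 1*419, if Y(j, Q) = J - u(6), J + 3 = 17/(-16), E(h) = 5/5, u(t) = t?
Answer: -6865/16 ≈ -429.06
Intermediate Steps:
E(h) = 1 (E(h) = 5*(1/5) = 1)
J = -65/16 (J = -3 + 17/(-16) = -3 + 17*(-1/16) = -3 - 17/16 = -65/16 ≈ -4.0625)
G(v) = 3 + v**2 (G(v) = 3 - v*v*(-1) = 3 - v**2*(-1) = 3 - (-1)*v**2 = 3 + v**2)
Y(j, Q) = -161/16 (Y(j, Q) = -65/16 - 1*6 = -65/16 - 6 = -161/16)
Y(G(E(5)), 13) - 1*419 = -161/16 - 1*419 = -161/16 - 419 = -6865/16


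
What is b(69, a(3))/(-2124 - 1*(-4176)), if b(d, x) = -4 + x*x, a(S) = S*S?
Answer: 77/2052 ≈ 0.037524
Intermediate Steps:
a(S) = S**2
b(d, x) = -4 + x**2
b(69, a(3))/(-2124 - 1*(-4176)) = (-4 + (3**2)**2)/(-2124 - 1*(-4176)) = (-4 + 9**2)/(-2124 + 4176) = (-4 + 81)/2052 = 77*(1/2052) = 77/2052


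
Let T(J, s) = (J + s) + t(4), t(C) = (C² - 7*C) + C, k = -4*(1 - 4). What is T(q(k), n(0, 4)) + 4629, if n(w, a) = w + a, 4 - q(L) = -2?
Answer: 4631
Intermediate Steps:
k = 12 (k = -4*(-3) = 12)
t(C) = C² - 6*C
q(L) = 6 (q(L) = 4 - 1*(-2) = 4 + 2 = 6)
n(w, a) = a + w
T(J, s) = -8 + J + s (T(J, s) = (J + s) + 4*(-6 + 4) = (J + s) + 4*(-2) = (J + s) - 8 = -8 + J + s)
T(q(k), n(0, 4)) + 4629 = (-8 + 6 + (4 + 0)) + 4629 = (-8 + 6 + 4) + 4629 = 2 + 4629 = 4631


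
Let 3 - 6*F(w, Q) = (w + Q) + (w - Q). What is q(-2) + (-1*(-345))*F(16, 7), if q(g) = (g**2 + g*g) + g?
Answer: -3323/2 ≈ -1661.5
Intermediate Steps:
q(g) = g + 2*g**2 (q(g) = (g**2 + g**2) + g = 2*g**2 + g = g + 2*g**2)
F(w, Q) = 1/2 - w/3 (F(w, Q) = 1/2 - ((w + Q) + (w - Q))/6 = 1/2 - ((Q + w) + (w - Q))/6 = 1/2 - w/3)
q(-2) + (-1*(-345))*F(16, 7) = -2*(1 + 2*(-2)) + (-1*(-345))*(1/2 - 1/3*16) = -2*(1 - 4) + 345*(1/2 - 16/3) = -2*(-3) + 345*(-29/6) = 6 - 3335/2 = -3323/2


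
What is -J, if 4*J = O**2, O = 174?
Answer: -7569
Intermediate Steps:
J = 7569 (J = (1/4)*174**2 = (1/4)*30276 = 7569)
-J = -1*7569 = -7569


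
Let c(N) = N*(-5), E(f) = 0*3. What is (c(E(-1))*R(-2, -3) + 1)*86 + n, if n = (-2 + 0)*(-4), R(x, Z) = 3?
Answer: 94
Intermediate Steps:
E(f) = 0
n = 8 (n = -2*(-4) = 8)
c(N) = -5*N
(c(E(-1))*R(-2, -3) + 1)*86 + n = (-5*0*3 + 1)*86 + 8 = (0*3 + 1)*86 + 8 = (0 + 1)*86 + 8 = 1*86 + 8 = 86 + 8 = 94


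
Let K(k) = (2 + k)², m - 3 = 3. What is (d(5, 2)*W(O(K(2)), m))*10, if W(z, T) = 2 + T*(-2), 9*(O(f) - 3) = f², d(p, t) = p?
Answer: -500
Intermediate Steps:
m = 6 (m = 3 + 3 = 6)
O(f) = 3 + f²/9
W(z, T) = 2 - 2*T
(d(5, 2)*W(O(K(2)), m))*10 = (5*(2 - 2*6))*10 = (5*(2 - 12))*10 = (5*(-10))*10 = -50*10 = -500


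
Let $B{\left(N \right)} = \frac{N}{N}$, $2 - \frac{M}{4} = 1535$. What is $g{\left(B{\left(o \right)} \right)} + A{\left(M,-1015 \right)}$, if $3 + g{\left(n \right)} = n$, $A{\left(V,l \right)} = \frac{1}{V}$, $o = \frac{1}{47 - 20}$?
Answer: $- \frac{12265}{6132} \approx -2.0002$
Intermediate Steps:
$M = -6132$ ($M = 8 - 6140 = -6132$)
$o = \frac{1}{27} \approx 0.037037$
$B{\left(N \right)} = 1$
$g{\left(n \right)} = -3 + n$
$g{\left(B{\left(o \right)} \right)} + A{\left(M,-1015 \right)} = \left(-3 + 1\right) + \frac{1}{-6132} = -2 - \frac{1}{6132} = - \frac{12265}{6132}$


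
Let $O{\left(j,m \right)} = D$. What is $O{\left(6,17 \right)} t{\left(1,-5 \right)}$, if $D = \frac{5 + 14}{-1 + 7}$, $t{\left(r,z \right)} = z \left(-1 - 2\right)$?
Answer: $\frac{95}{2} \approx 47.5$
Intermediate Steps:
$t{\left(r,z \right)} = - 3 z$ ($t{\left(r,z \right)} = z \left(-3\right) = - 3 z$)
$D = \frac{19}{6} \approx 3.1667$
$O{\left(j,m \right)} = \frac{19}{6}$
$O{\left(6,17 \right)} t{\left(1,-5 \right)} = \frac{19 \left(\left(-3\right) \left(-5\right)\right)}{6} = \frac{19}{6} \cdot 15 = \frac{95}{2}$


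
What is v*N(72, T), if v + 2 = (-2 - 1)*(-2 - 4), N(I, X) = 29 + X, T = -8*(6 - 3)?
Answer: 80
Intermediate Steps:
T = -24 (T = -8*3 = -24)
v = 16 (v = -2 + (-2 - 1)*(-2 - 4) = -2 - 3*(-6) = -2 + 18 = 16)
v*N(72, T) = 16*(29 - 24) = 16*5 = 80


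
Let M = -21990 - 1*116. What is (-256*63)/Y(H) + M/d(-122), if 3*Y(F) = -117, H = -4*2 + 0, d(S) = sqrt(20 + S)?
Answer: 5376/13 + 11053*I*sqrt(102)/51 ≈ 413.54 + 2188.8*I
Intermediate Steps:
H = -8 (H = -8 + 0 = -8)
Y(F) = -39 (Y(F) = (1/3)*(-117) = -39)
M = -22106 (M = -21990 - 116 = -22106)
(-256*63)/Y(H) + M/d(-122) = -256*63/(-39) - 22106/sqrt(20 - 122) = -16128*(-1/39) - 22106*(-I*sqrt(102)/102) = 5376/13 - 22106*(-I*sqrt(102)/102) = 5376/13 - (-11053)*I*sqrt(102)/51 = 5376/13 + 11053*I*sqrt(102)/51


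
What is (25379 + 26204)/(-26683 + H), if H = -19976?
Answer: -51583/46659 ≈ -1.1055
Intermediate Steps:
(25379 + 26204)/(-26683 + H) = (25379 + 26204)/(-26683 - 19976) = 51583/(-46659) = 51583*(-1/46659) = -51583/46659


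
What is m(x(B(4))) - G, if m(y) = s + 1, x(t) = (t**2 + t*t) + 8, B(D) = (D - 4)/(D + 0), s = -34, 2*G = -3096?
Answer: 1515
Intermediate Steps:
G = -1548 (G = (1/2)*(-3096) = -1548)
B(D) = (-4 + D)/D
x(t) = 8 + 2*t**2 (x(t) = (t**2 + t**2) + 8 = 2*t**2 + 8 = 8 + 2*t**2)
m(y) = -33 (m(y) = -34 + 1 = -33)
m(x(B(4))) - G = -33 - 1*(-1548) = -33 + 1548 = 1515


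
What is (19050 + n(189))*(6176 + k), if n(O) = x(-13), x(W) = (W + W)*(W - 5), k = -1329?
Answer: 94603746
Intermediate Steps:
x(W) = 2*W*(-5 + W) (x(W) = (2*W)*(-5 + W) = 2*W*(-5 + W))
n(O) = 468 (n(O) = 2*(-13)*(-5 - 13) = 2*(-13)*(-18) = 468)
(19050 + n(189))*(6176 + k) = (19050 + 468)*(6176 - 1329) = 19518*4847 = 94603746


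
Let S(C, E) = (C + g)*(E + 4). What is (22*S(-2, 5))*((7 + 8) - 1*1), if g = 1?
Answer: -2772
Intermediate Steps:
S(C, E) = (1 + C)*(4 + E) (S(C, E) = (C + 1)*(E + 4) = (1 + C)*(4 + E))
(22*S(-2, 5))*((7 + 8) - 1*1) = (22*(4 + 5 + 4*(-2) - 2*5))*((7 + 8) - 1*1) = (22*(4 + 5 - 8 - 10))*(15 - 1) = (22*(-9))*14 = -198*14 = -2772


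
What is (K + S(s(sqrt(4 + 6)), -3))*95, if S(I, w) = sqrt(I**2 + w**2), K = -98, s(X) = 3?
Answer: -9310 + 285*sqrt(2) ≈ -8907.0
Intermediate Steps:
(K + S(s(sqrt(4 + 6)), -3))*95 = (-98 + sqrt(3**2 + (-3)**2))*95 = (-98 + sqrt(9 + 9))*95 = (-98 + sqrt(18))*95 = (-98 + 3*sqrt(2))*95 = -9310 + 285*sqrt(2)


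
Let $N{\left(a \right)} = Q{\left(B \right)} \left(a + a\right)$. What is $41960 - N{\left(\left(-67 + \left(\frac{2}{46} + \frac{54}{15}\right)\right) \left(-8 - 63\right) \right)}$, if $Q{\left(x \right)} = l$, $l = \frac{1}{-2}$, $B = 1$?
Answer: $\frac{5342706}{115} \approx 46458.0$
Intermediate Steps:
$l = - \frac{1}{2} \approx -0.5$
$Q{\left(x \right)} = - \frac{1}{2}$
$N{\left(a \right)} = - a$ ($N{\left(a \right)} = - \frac{a + a}{2} = - \frac{2 a}{2} = - a$)
$41960 - N{\left(\left(-67 + \left(\frac{2}{46} + \frac{54}{15}\right)\right) \left(-8 - 63\right) \right)} = 41960 - - \left(-67 + \left(\frac{2}{46} + \frac{54}{15}\right)\right) \left(-8 - 63\right) = 41960 - - \left(-67 + \left(2 \cdot \frac{1}{46} + 54 \cdot \frac{1}{15}\right)\right) \left(-71\right) = 41960 - - \left(-67 + \left(\frac{1}{23} + \frac{18}{5}\right)\right) \left(-71\right) = 41960 - - \left(-67 + \frac{419}{115}\right) \left(-71\right) = 41960 - - \frac{\left(-7286\right) \left(-71\right)}{115} = 41960 - \left(-1\right) \frac{517306}{115} = 41960 - - \frac{517306}{115} = 41960 + \frac{517306}{115} = \frac{5342706}{115}$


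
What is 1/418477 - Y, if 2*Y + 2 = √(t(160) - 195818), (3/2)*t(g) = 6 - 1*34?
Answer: 418478/418477 - 7*I*√35970/6 ≈ 1.0 - 221.27*I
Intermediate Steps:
t(g) = -56/3 (t(g) = 2*(6 - 1*34)/3 = 2*(6 - 34)/3 = (⅔)*(-28) = -56/3)
Y = -1 + 7*I*√35970/6 (Y = -1 + √(-56/3 - 195818)/2 = -1 + √(-587510/3)/2 = -1 + (7*I*√35970/3)/2 = -1 + 7*I*√35970/6 ≈ -1.0 + 221.27*I)
1/418477 - Y = 1/418477 - (-1 + 7*I*√35970/6) = 1/418477 + (1 - 7*I*√35970/6) = 418478/418477 - 7*I*√35970/6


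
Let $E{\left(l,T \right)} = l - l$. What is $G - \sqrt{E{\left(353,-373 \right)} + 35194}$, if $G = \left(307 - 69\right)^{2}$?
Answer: $56644 - \sqrt{35194} \approx 56456.0$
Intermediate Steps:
$E{\left(l,T \right)} = 0$
$G = 56644$ ($G = 238^{2} = 56644$)
$G - \sqrt{E{\left(353,-373 \right)} + 35194} = 56644 - \sqrt{0 + 35194} = 56644 - \sqrt{35194}$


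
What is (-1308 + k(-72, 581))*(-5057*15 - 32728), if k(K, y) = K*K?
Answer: -420867708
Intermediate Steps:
k(K, y) = K²
(-1308 + k(-72, 581))*(-5057*15 - 32728) = (-1308 + (-72)²)*(-5057*15 - 32728) = (-1308 + 5184)*(-75855 - 32728) = 3876*(-108583) = -420867708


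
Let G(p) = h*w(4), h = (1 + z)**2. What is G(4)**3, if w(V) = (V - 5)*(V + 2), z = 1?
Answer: -13824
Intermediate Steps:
h = 4 (h = (1 + 1)**2 = 2**2 = 4)
w(V) = (-5 + V)*(2 + V)
G(p) = -24 (G(p) = 4*(-10 + 4**2 - 3*4) = 4*(-10 + 16 - 12) = 4*(-6) = -24)
G(4)**3 = (-24)**3 = -13824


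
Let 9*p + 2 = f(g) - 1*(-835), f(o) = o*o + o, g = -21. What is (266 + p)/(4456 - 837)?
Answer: 521/4653 ≈ 0.11197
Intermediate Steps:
f(o) = o + o² (f(o) = o² + o = o + o²)
p = 1253/9 (p = -2/9 + (-21*(1 - 21) - 1*(-835))/9 = -2/9 + (-21*(-20) + 835)/9 = -2/9 + (420 + 835)/9 = -2/9 + (⅑)*1255 = -2/9 + 1255/9 = 1253/9 ≈ 139.22)
(266 + p)/(4456 - 837) = (266 + 1253/9)/(4456 - 837) = (3647/9)/3619 = (3647/9)*(1/3619) = 521/4653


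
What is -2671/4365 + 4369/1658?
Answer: 14642167/7237170 ≈ 2.0232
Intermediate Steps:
-2671/4365 + 4369/1658 = 14642167/7237170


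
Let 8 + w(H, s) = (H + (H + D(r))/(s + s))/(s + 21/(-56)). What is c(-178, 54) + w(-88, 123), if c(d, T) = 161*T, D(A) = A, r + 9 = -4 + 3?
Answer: 1047991834/120663 ≈ 8685.3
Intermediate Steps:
r = -10 (r = -9 + (-4 + 3) = -9 - 1 = -10)
w(H, s) = -8 + (H + (-10 + H)/(2*s))/(-3/8 + s) (w(H, s) = -8 + (H + (H - 10)/(s + s))/(s + 21/(-56)) = -8 + (H + (-10 + H)/((2*s)))/(s + 21*(-1/56)) = -8 + (H + (-10 + H)*(1/(2*s)))/(s - 3/8) = -8 + (H + (-10 + H)/(2*s))/(-3/8 + s))
c(-178, 54) + w(-88, 123) = 161*54 + 4*(-10 - 88 - 16*123² + 6*123 + 2*(-88)*123)/(123*(-3 + 8*123)) = 8694 + 4*(1/123)*(-10 - 88 - 16*15129 + 738 - 21648)/(-3 + 984) = 8694 + 4*(1/123)*(-10 - 88 - 242064 + 738 - 21648)/981 = 8694 + 4*(1/123)*(1/981)*(-263072) = 8694 - 1052288/120663 = 1047991834/120663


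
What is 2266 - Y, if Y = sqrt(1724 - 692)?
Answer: 2266 - 2*sqrt(258) ≈ 2233.9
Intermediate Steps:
Y = 2*sqrt(258) (Y = sqrt(1032) = 2*sqrt(258) ≈ 32.125)
2266 - Y = 2266 - 2*sqrt(258)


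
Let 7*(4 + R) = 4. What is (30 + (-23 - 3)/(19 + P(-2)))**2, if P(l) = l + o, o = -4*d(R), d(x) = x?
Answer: 39287824/46225 ≈ 849.93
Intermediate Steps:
R = -24/7 (R = -4 + (1/7)*4 = -4 + 4/7 = -24/7 ≈ -3.4286)
o = 96/7 (o = -4*(-24/7) = 96/7 ≈ 13.714)
P(l) = 96/7 + l (P(l) = l + 96/7 = 96/7 + l)
(30 + (-23 - 3)/(19 + P(-2)))**2 = (30 + (-23 - 3)/(19 + (96/7 - 2)))**2 = (30 - 26/(19 + 82/7))**2 = (30 - 26/215/7)**2 = (30 - 26*7/215)**2 = (30 - 182/215)**2 = (6268/215)**2 = 39287824/46225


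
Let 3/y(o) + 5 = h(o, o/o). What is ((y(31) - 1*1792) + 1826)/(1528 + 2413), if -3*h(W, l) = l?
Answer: 535/63056 ≈ 0.0084845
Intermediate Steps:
h(W, l) = -l/3
y(o) = -9/16 (y(o) = 3/(-5 - o/(3*o)) = 3/(-5 - ⅓*1) = 3/(-5 - ⅓) = 3/(-16/3) = 3*(-3/16) = -9/16)
((y(31) - 1*1792) + 1826)/(1528 + 2413) = ((-9/16 - 1*1792) + 1826)/(1528 + 2413) = ((-9/16 - 1792) + 1826)/3941 = (-28681/16 + 1826)*(1/3941) = (535/16)*(1/3941) = 535/63056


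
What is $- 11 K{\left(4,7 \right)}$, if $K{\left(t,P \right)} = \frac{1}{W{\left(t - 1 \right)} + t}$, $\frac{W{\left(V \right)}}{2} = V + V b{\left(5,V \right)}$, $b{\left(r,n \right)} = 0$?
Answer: $- \frac{11}{10} \approx -1.1$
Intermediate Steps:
$W{\left(V \right)} = 2 V$ ($W{\left(V \right)} = 2 \left(V + V 0\right) = 2 \left(V + 0\right) = 2 V$)
$K{\left(t,P \right)} = \frac{1}{-2 + 3 t}$ ($K{\left(t,P \right)} = \frac{1}{2 \left(t - 1\right) + t} = \frac{1}{2 \left(-1 + t\right) + t} = \frac{1}{\left(-2 + 2 t\right) + t} = \frac{1}{-2 + 3 t}$)
$- 11 K{\left(4,7 \right)} = - \frac{11}{-2 + 3 \cdot 4} = - \frac{11}{-2 + 12} = - \frac{11}{10}$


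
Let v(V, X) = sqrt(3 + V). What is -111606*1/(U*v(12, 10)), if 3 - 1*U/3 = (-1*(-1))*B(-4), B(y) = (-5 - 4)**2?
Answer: 18601*sqrt(15)/585 ≈ 123.15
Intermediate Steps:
B(y) = 81 (B(y) = (-9)**2 = 81)
U = -234 (U = 9 - 3*(-1*(-1))*81 = 9 - 3*81 = 9 - 243 = -234)
-111606*1/(U*v(12, 10)) = -111606*(-1/(234*sqrt(3 + 12))) = -111606*(-sqrt(15)/3510) = -(-18601)*sqrt(15)/585 = 18601*sqrt(15)/585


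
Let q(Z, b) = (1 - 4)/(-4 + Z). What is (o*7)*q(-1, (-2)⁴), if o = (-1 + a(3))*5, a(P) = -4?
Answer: -105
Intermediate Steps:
q(Z, b) = -3/(-4 + Z)
o = -25 (o = (-1 - 4)*5 = -5*5 = -25)
(o*7)*q(-1, (-2)⁴) = (-25*7)*(-3/(-4 - 1)) = -(-525)/(-5) = -(-525)*(-1)/5 = -175*⅗ = -105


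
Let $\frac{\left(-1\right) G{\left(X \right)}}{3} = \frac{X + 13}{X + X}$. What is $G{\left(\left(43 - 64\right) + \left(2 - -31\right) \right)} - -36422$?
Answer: $\frac{291351}{8} \approx 36419.0$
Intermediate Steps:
$G{\left(X \right)} = - \frac{3 \left(13 + X\right)}{2 X}$ ($G{\left(X \right)} = - 3 \frac{X + 13}{X + X} = - 3 \frac{13 + X}{2 X} = - \frac{3 \left(13 + X\right)}{2 X}$)
$G{\left(\left(43 - 64\right) + \left(2 - -31\right) \right)} - -36422 = \frac{3 \left(-13 - \left(\left(43 - 64\right) + \left(2 - -31\right)\right)\right)}{2 \left(\left(43 - 64\right) + \left(2 - -31\right)\right)} - -36422 = \frac{3 \left(-13 - \left(-21 + \left(2 + 31\right)\right)\right)}{2 \left(-21 + \left(2 + 31\right)\right)} + 36422 = \frac{3 \left(-13 - \left(-21 + 33\right)\right)}{2 \left(-21 + 33\right)} + 36422 = \frac{3 \left(-13 - 12\right)}{2 \cdot 12} + 36422 = \frac{3}{2} \cdot \frac{1}{12} \left(-13 - 12\right) + 36422 = \frac{3}{2} \cdot \frac{1}{12} \left(-25\right) + 36422 = - \frac{25}{8} + 36422 = \frac{291351}{8}$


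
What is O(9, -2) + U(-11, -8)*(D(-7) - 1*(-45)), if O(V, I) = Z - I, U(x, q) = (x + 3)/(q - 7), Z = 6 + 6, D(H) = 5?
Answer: 122/3 ≈ 40.667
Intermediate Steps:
Z = 12
U(x, q) = (3 + x)/(-7 + q)
O(V, I) = 12 - I
O(9, -2) + U(-11, -8)*(D(-7) - 1*(-45)) = (12 - 1*(-2)) + ((3 - 11)/(-7 - 8))*(5 - 1*(-45)) = (12 + 2) + (-8/(-15))*(5 + 45) = 14 - 1/15*(-8)*50 = 14 + (8/15)*50 = 14 + 80/3 = 122/3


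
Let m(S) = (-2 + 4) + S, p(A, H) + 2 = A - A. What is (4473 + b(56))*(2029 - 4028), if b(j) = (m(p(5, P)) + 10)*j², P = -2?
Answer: -71630167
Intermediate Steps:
p(A, H) = -2 (p(A, H) = -2 + (A - A) = -2 + 0 = -2)
m(S) = 2 + S
b(j) = 10*j² (b(j) = ((2 - 2) + 10)*j² = (0 + 10)*j² = 10*j²)
(4473 + b(56))*(2029 - 4028) = (4473 + 10*56²)*(2029 - 4028) = (4473 + 10*3136)*(-1999) = (4473 + 31360)*(-1999) = 35833*(-1999) = -71630167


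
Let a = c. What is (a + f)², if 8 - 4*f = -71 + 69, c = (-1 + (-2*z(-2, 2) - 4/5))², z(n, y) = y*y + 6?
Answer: 570588769/2500 ≈ 2.2824e+5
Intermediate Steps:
z(n, y) = 6 + y² (z(n, y) = y² + 6 = 6 + y²)
c = 11881/25 (c = (-1 + (-2*(6 + 2²) - 4/5))² = (-1 + (-2*(6 + 4) - 4*⅕))² = (-1 + (-2*10 - ⅘))² = (-1 + (-20 - ⅘))² = (-1 - 104/5)² = (-109/5)² = 11881/25 ≈ 475.24)
a = 11881/25 ≈ 475.24
f = 5/2 (f = 2 - (-71 + 69)/4 = 2 - ¼*(-2) = 2 + ½ = 5/2 ≈ 2.5000)
(a + f)² = (11881/25 + 5/2)² = (23887/50)² = 570588769/2500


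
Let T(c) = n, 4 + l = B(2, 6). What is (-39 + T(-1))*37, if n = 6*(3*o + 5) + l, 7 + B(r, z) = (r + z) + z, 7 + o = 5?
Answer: -1554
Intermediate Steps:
o = -2 (o = -7 + 5 = -2)
B(r, z) = -7 + r + 2*z (B(r, z) = -7 + ((r + z) + z) = -7 + (r + 2*z) = -7 + r + 2*z)
l = 3 (l = -4 + (-7 + 2 + 2*6) = -4 + (-7 + 2 + 12) = -4 + 7 = 3)
n = -3 (n = 6*(3*(-2) + 5) + 3 = 6*(-6 + 5) + 3 = 6*(-1) + 3 = -6 + 3 = -3)
T(c) = -3
(-39 + T(-1))*37 = (-39 - 3)*37 = -42*37 = -1554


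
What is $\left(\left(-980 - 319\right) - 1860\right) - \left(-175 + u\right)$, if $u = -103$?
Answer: $-2881$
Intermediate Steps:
$\left(\left(-980 - 319\right) - 1860\right) - \left(-175 + u\right) = \left(\left(-980 - 319\right) - 1860\right) + \left(175 - -103\right) = \left(-1299 - 1860\right) + \left(175 + 103\right) = -3159 + 278 = -2881$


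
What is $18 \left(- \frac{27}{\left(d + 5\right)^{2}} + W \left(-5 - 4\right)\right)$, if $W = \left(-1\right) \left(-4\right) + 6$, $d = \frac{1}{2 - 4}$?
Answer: $-1644$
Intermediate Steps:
$d = - \frac{1}{2}$ ($d = \frac{1}{-2} = - \frac{1}{2} \approx -0.5$)
$W = 10$ ($W = 4 + 6 = 10$)
$18 \left(- \frac{27}{\left(d + 5\right)^{2}} + W \left(-5 - 4\right)\right) = 18 \left(- \frac{27}{\left(- \frac{1}{2} + 5\right)^{2}} + 10 \left(-5 - 4\right)\right) = 18 \left(- \frac{27}{\left(\frac{9}{2}\right)^{2}} + 10 \left(-9\right)\right) = 18 \left(- \frac{27}{\frac{81}{4}} - 90\right) = 18 \left(\left(-27\right) \frac{4}{81} - 90\right) = 18 \left(- \frac{4}{3} - 90\right) = 18 \left(- \frac{274}{3}\right) = -1644$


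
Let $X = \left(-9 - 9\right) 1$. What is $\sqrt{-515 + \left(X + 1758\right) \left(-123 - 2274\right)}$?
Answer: $i \sqrt{4171295} \approx 2042.4 i$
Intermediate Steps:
$X = -18$ ($X = \left(-18\right) 1 = -18$)
$\sqrt{-515 + \left(X + 1758\right) \left(-123 - 2274\right)} = \sqrt{-515 + \left(-18 + 1758\right) \left(-123 - 2274\right)} = \sqrt{-515 + 1740 \left(-2397\right)} = \sqrt{-515 - 4170780} = \sqrt{-4171295} = i \sqrt{4171295}$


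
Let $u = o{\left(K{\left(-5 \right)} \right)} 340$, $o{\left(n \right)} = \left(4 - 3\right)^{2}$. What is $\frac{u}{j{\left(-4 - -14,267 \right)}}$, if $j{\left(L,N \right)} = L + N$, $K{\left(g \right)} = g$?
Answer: $\frac{340}{277} \approx 1.2274$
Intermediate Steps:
$o{\left(n \right)} = 1$ ($o{\left(n \right)} = 1^{2} = 1$)
$u = 340$ ($u = 1 \cdot 340 = 340$)
$\frac{u}{j{\left(-4 - -14,267 \right)}} = \frac{340}{\left(-4 - -14\right) + 267} = \frac{340}{\left(-4 + 14\right) + 267} = \frac{340}{10 + 267} = \frac{340}{277}$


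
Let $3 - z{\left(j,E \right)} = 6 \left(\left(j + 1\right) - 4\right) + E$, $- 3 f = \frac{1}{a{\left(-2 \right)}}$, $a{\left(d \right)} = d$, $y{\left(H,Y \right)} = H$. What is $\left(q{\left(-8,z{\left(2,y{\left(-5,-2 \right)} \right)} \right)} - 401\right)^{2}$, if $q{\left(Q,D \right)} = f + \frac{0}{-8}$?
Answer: $\frac{5784025}{36} \approx 1.6067 \cdot 10^{5}$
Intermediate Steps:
$f = \frac{1}{6}$ ($f = - \frac{1}{3 \left(-2\right)} = \left(- \frac{1}{3}\right) \left(- \frac{1}{2}\right) = \frac{1}{6} \approx 0.16667$)
$z{\left(j,E \right)} = 21 - E - 6 j$ ($z{\left(j,E \right)} = 3 - \left(6 \left(\left(j + 1\right) - 4\right) + E\right) = 3 - \left(6 \left(\left(1 + j\right) - 4\right) + E\right) = 3 - \left(6 \left(-3 + j\right) + E\right) = 3 - \left(\left(-18 + 6 j\right) + E\right) = 3 - \left(-18 + E + 6 j\right) = 21 - E - 6 j$)
$q{\left(Q,D \right)} = \frac{1}{6}$ ($q{\left(Q,D \right)} = \frac{1}{6} + \frac{0}{-8} = \frac{1}{6} + 0 \left(- \frac{1}{8}\right) = \frac{1}{6} + 0 = \frac{1}{6}$)
$\left(q{\left(-8,z{\left(2,y{\left(-5,-2 \right)} \right)} \right)} - 401\right)^{2} = \left(\frac{1}{6} - 401\right)^{2} = \left(- \frac{2405}{6}\right)^{2} = \frac{5784025}{36}$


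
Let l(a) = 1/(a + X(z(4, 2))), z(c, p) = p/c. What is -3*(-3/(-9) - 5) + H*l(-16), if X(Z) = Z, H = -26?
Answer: 486/31 ≈ 15.677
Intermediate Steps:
l(a) = 1/(1/2 + a) (l(a) = 1/(a + 2/4) = 1/(a + 2*(1/4)) = 1/(a + 1/2) = 1/(1/2 + a))
-3*(-3/(-9) - 5) + H*l(-16) = -3*(-3/(-9) - 5) - 52/(1 + 2*(-16)) = -3*(-3*(-1/9) - 5) - 52/(1 - 32) = -3*(1/3 - 5) - 52/(-31) = -3*(-14/3) - 52*(-1)/31 = 14 - 26*(-2/31) = 14 + 52/31 = 486/31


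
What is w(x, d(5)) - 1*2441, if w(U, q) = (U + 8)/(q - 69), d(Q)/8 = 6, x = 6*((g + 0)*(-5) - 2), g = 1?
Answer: -51227/21 ≈ -2439.4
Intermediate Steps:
x = -42 (x = 6*((1 + 0)*(-5) - 2) = 6*(1*(-5) - 2) = 6*(-5 - 2) = 6*(-7) = -42)
d(Q) = 48 (d(Q) = 8*6 = 48)
w(U, q) = (8 + U)/(-69 + q)
w(x, d(5)) - 1*2441 = (8 - 42)/(-69 + 48) - 1*2441 = -34/(-21) - 2441 = -1/21*(-34) - 2441 = 34/21 - 2441 = -51227/21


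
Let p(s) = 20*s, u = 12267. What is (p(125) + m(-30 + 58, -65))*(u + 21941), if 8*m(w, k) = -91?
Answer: 85130884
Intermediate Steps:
m(w, k) = -91/8 (m(w, k) = (⅛)*(-91) = -91/8)
(p(125) + m(-30 + 58, -65))*(u + 21941) = (20*125 - 91/8)*(12267 + 21941) = (2500 - 91/8)*34208 = (19909/8)*34208 = 85130884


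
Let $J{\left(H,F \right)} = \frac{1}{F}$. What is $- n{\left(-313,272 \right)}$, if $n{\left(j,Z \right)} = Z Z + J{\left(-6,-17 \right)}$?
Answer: $- \frac{1257727}{17} \approx -73984.0$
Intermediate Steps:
$n{\left(j,Z \right)} = - \frac{1}{17} + Z^{2}$ ($n{\left(j,Z \right)} = Z Z + \frac{1}{-17} = Z^{2} - \frac{1}{17} = - \frac{1}{17} + Z^{2}$)
$- n{\left(-313,272 \right)} = - (- \frac{1}{17} + 272^{2}) = - (- \frac{1}{17} + 73984) = \left(-1\right) \frac{1257727}{17} = - \frac{1257727}{17}$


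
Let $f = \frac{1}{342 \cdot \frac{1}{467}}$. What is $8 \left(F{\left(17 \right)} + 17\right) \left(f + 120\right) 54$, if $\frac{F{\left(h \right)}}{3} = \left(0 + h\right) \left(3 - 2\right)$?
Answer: $\frac{67739424}{19} \approx 3.5652 \cdot 10^{6}$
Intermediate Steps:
$F{\left(h \right)} = 3 h$ ($F{\left(h \right)} = 3 \left(0 + h\right) \left(3 - 2\right) = 3 h 1 = 3 h$)
$f = \frac{467}{342}$ ($f = \frac{1}{342 \cdot \frac{1}{467}} = \frac{1}{\frac{342}{467}} = \frac{467}{342} \approx 1.3655$)
$8 \left(F{\left(17 \right)} + 17\right) \left(f + 120\right) 54 = 8 \left(3 \cdot 17 + 17\right) \left(\frac{467}{342} + 120\right) 54 = 8 \left(51 + 17\right) \frac{41507}{342} \cdot 54 = 8 \cdot 68 \cdot \frac{41507}{342} \cdot 54 = 8 \cdot \frac{1411238}{171} \cdot 54 = \frac{11289904}{171} \cdot 54 = \frac{67739424}{19}$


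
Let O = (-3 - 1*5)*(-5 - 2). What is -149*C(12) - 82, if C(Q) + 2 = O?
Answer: -8128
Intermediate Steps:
O = 56 (O = (-3 - 5)*(-7) = -8*(-7) = 56)
C(Q) = 54 (C(Q) = -2 + 56 = 54)
-149*C(12) - 82 = -149*54 - 82 = -8046 - 82 = -8128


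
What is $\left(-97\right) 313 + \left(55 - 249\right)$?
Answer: $-30555$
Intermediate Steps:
$\left(-97\right) 313 + \left(55 - 249\right) = -30361 - 194 = -30555$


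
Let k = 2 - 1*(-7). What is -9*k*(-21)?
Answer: 1701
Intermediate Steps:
k = 9 (k = 2 + 7 = 9)
-9*k*(-21) = -9*9*(-21) = -81*(-21) = 1701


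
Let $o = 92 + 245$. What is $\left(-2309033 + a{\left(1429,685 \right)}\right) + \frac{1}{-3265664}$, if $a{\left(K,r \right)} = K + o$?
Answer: $- \frac{7534758780289}{3265664} \approx -2.3073 \cdot 10^{6}$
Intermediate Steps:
$o = 337$
$a{\left(K,r \right)} = 337 + K$ ($a{\left(K,r \right)} = K + 337 = 337 + K$)
$\left(-2309033 + a{\left(1429,685 \right)}\right) + \frac{1}{-3265664} = \left(-2309033 + \left(337 + 1429\right)\right) + \frac{1}{-3265664} = \left(-2309033 + 1766\right) - \frac{1}{3265664} = -2307267 - \frac{1}{3265664} = - \frac{7534758780289}{3265664}$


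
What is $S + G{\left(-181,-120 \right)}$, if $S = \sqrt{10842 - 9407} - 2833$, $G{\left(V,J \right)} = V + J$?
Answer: $-3134 + \sqrt{1435} \approx -3096.1$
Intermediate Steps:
$G{\left(V,J \right)} = J + V$
$S = -2833 + \sqrt{1435}$ ($S = \sqrt{1435} - 2833 = -2833 + \sqrt{1435} \approx -2795.1$)
$S + G{\left(-181,-120 \right)} = \left(-2833 + \sqrt{1435}\right) - 301 = -3134 + \sqrt{1435}$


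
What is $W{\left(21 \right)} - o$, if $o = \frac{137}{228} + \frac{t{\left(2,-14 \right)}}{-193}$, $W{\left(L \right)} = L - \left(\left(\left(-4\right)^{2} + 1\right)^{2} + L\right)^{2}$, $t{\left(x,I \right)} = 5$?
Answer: $- \frac{4227885617}{44004} \approx -96080.0$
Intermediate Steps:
$W{\left(L \right)} = L - \left(289 + L\right)^{2}$ ($W{\left(L \right)} = L - \left(\left(16 + 1\right)^{2} + L\right)^{2} = L - \left(17^{2} + L\right)^{2} = L - \left(289 + L\right)^{2}$)
$o = \frac{25301}{44004}$ ($o = \frac{137}{228} + \frac{5}{-193} = 137 \cdot \frac{1}{228} + 5 \left(- \frac{1}{193}\right) = \frac{137}{228} - \frac{5}{193} = \frac{25301}{44004} \approx 0.57497$)
$W{\left(21 \right)} - o = \left(21 - \left(289 + 21\right)^{2}\right) - \frac{25301}{44004} = \left(21 - 310^{2}\right) - \frac{25301}{44004} = \left(21 - 96100\right) - \frac{25301}{44004} = -96079 - \frac{25301}{44004} = - \frac{4227885617}{44004}$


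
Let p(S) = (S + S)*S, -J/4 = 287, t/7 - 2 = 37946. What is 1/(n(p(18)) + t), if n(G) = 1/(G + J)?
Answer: 500/132817999 ≈ 3.7646e-6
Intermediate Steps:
t = 265636 (t = 14 + 7*37946 = 14 + 265622 = 265636)
J = -1148 (J = -4*287 = -1148)
p(S) = 2*S² (p(S) = (2*S)*S = 2*S²)
n(G) = 1/(-1148 + G) (n(G) = 1/(G - 1148) = 1/(-1148 + G))
1/(n(p(18)) + t) = 1/(1/(-1148 + 2*18²) + 265636) = 1/(1/(-1148 + 2*324) + 265636) = 1/(1/(-1148 + 648) + 265636) = 1/(1/(-500) + 265636) = 1/(-1/500 + 265636) = 1/(132817999/500) = 500/132817999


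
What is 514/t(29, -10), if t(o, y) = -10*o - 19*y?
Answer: -257/50 ≈ -5.1400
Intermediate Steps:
t(o, y) = -19*y - 10*o
514/t(29, -10) = 514/(-19*(-10) - 10*29) = 514/(190 - 290) = 514/(-100) = 514*(-1/100) = -257/50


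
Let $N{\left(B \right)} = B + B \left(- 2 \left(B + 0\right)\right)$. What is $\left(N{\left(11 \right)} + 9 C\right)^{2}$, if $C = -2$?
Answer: $62001$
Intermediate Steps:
$N{\left(B \right)} = B - 2 B^{2}$ ($N{\left(B \right)} = B + B \left(- 2 B\right) = B - 2 B^{2}$)
$\left(N{\left(11 \right)} + 9 C\right)^{2} = \left(11 \left(1 - 22\right) + 9 \left(-2\right)\right)^{2} = \left(11 \left(1 - 22\right) - 18\right)^{2} = \left(11 \left(-21\right) - 18\right)^{2} = \left(-231 - 18\right)^{2} = \left(-249\right)^{2} = 62001$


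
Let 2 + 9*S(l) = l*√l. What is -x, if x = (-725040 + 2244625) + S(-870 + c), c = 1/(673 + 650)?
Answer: -13676263/9 + 1151009*I*√3453027/750141 ≈ -1.5196e+6 + 2851.3*I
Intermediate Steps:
c = 1/1323 ≈ 0.00075586
S(l) = -2/9 + l^(3/2)/9 (S(l) = -2/9 + (l*√l)/9 = -2/9 + l^(3/2)/9)
x = 13676263/9 - 1151009*I*√3453027/750141 (x = (-725040 + 2244625) + (-2/9 + (-870 + 1/1323)^(3/2)/9) = 1519585 + (-2/9 + (-1151009/1323)^(3/2)/9) = 1519585 + (-2/9 + (-1151009*I*√3453027/83349)/9) = 1519585 + (-2/9 - 1151009*I*√3453027/750141) = 13676263/9 - 1151009*I*√3453027/750141 ≈ 1.5196e+6 - 2851.3*I)
-x = -(13676263/9 - 1151009*I*√3453027/750141) = -13676263/9 + 1151009*I*√3453027/750141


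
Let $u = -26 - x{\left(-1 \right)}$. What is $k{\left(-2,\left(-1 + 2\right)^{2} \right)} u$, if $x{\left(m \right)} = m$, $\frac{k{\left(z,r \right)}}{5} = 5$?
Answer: $-625$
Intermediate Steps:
$k{\left(z,r \right)} = 25$ ($k{\left(z,r \right)} = 5 \cdot 5 = 25$)
$u = -25$ ($u = -26 - -1 = -26 + 1 = -25$)
$k{\left(-2,\left(-1 + 2\right)^{2} \right)} u = 25 \left(-25\right) = -625$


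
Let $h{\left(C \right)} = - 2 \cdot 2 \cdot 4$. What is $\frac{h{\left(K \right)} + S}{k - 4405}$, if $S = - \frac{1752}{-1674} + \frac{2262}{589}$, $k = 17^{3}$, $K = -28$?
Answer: $- \frac{29455}{1346454} \approx -0.021876$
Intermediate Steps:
$k = 4913$
$S = \frac{25906}{5301}$ ($S = \left(-1752\right) \left(- \frac{1}{1674}\right) + 2262 \cdot \frac{1}{589} = \frac{292}{279} + \frac{2262}{589} = \frac{25906}{5301} \approx 4.887$)
$h{\left(C \right)} = -16$ ($h{\left(C \right)} = \left(-2\right) 8 = -16$)
$\frac{h{\left(K \right)} + S}{k - 4405} = \frac{-16 + \frac{25906}{5301}}{4913 - 4405} = - \frac{58910}{5301 \cdot 508} = \left(- \frac{58910}{5301}\right) \frac{1}{508} = - \frac{29455}{1346454}$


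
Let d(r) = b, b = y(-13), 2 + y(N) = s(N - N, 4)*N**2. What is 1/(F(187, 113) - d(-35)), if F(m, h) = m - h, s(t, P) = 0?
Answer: 1/76 ≈ 0.013158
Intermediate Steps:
y(N) = -2 (y(N) = -2 + 0*N**2 = -2 + 0 = -2)
b = -2
d(r) = -2
1/(F(187, 113) - d(-35)) = 1/((187 - 1*113) - 1*(-2)) = 1/((187 - 113) + 2) = 1/(74 + 2) = 1/76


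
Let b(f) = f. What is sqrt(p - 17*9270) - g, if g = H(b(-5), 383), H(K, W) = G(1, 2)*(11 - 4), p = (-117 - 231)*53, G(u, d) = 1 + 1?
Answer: -14 + I*sqrt(176034) ≈ -14.0 + 419.56*I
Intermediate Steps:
G(u, d) = 2
p = -18444 (p = -348*53 = -18444)
H(K, W) = 14 (H(K, W) = 2*(11 - 4) = 2*7 = 14)
g = 14
sqrt(p - 17*9270) - g = sqrt(-18444 - 17*9270) - 1*14 = sqrt(-18444 - 157590) - 14 = sqrt(-176034) - 14 = I*sqrt(176034) - 14 = -14 + I*sqrt(176034)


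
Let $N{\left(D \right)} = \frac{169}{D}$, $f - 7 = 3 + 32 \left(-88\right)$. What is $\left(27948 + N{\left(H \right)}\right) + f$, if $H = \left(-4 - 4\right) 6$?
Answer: $\frac{1206647}{48} \approx 25138.0$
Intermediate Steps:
$f = -2806$ ($f = 7 + \left(3 + 32 \left(-88\right)\right) = 7 + \left(3 - 2816\right) = 7 - 2813 = -2806$)
$H = -48$ ($H = \left(-8\right) 6 = -48$)
$\left(27948 + N{\left(H \right)}\right) + f = \left(27948 + \frac{169}{-48}\right) - 2806 = \left(27948 + 169 \left(- \frac{1}{48}\right)\right) - 2806 = \left(27948 - \frac{169}{48}\right) - 2806 = \frac{1341335}{48} - 2806 = \frac{1206647}{48}$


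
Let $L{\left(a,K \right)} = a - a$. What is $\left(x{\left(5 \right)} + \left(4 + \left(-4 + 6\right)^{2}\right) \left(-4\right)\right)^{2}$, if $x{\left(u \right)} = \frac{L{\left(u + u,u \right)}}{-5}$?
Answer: $1024$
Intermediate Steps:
$L{\left(a,K \right)} = 0$
$x{\left(u \right)} = 0$ ($x{\left(u \right)} = \frac{0}{-5} = 0 \left(- \frac{1}{5}\right) = 0$)
$\left(x{\left(5 \right)} + \left(4 + \left(-4 + 6\right)^{2}\right) \left(-4\right)\right)^{2} = \left(0 + \left(4 + \left(-4 + 6\right)^{2}\right) \left(-4\right)\right)^{2} = \left(0 + \left(4 + 2^{2}\right) \left(-4\right)\right)^{2} = \left(0 + \left(4 + 4\right) \left(-4\right)\right)^{2} = \left(0 + 8 \left(-4\right)\right)^{2} = \left(0 - 32\right)^{2} = \left(-32\right)^{2} = 1024$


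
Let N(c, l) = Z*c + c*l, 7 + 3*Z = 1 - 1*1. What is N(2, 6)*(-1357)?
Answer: -29854/3 ≈ -9951.3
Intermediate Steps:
Z = -7/3 (Z = -7/3 + (1 - 1*1)/3 = -7/3 + (1 - 1)/3 = -7/3 + (⅓)*0 = -7/3 + 0 = -7/3 ≈ -2.3333)
N(c, l) = -7*c/3 + c*l
N(2, 6)*(-1357) = ((⅓)*2*(-7 + 3*6))*(-1357) = ((⅓)*2*(-7 + 18))*(-1357) = ((⅓)*2*11)*(-1357) = (22/3)*(-1357) = -29854/3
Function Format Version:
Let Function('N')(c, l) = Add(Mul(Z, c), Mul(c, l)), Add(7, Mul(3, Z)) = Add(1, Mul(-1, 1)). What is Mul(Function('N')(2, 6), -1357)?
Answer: Rational(-29854, 3) ≈ -9951.3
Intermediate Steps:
Z = Rational(-7, 3) (Z = Add(Rational(-7, 3), Mul(Rational(1, 3), Add(1, Mul(-1, 1)))) = Add(Rational(-7, 3), Mul(Rational(1, 3), Add(1, -1))) = Add(Rational(-7, 3), Mul(Rational(1, 3), 0)) = Add(Rational(-7, 3), 0) = Rational(-7, 3) ≈ -2.3333)
Function('N')(c, l) = Add(Mul(Rational(-7, 3), c), Mul(c, l))
Mul(Function('N')(2, 6), -1357) = Mul(Mul(Rational(1, 3), 2, Add(-7, Mul(3, 6))), -1357) = Mul(Mul(Rational(1, 3), 2, Add(-7, 18)), -1357) = Mul(Mul(Rational(1, 3), 2, 11), -1357) = Mul(Rational(22, 3), -1357) = Rational(-29854, 3)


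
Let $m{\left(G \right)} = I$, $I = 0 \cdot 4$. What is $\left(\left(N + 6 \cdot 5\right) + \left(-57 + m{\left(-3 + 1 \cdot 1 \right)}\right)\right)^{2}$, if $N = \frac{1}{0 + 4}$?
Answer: $\frac{11449}{16} \approx 715.56$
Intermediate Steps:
$I = 0$
$m{\left(G \right)} = 0$
$N = \frac{1}{4} \approx 0.25$
$\left(\left(N + 6 \cdot 5\right) + \left(-57 + m{\left(-3 + 1 \cdot 1 \right)}\right)\right)^{2} = \left(\left(\frac{1}{4} + 6 \cdot 5\right) + \left(-57 + 0\right)\right)^{2} = \left(\left(\frac{1}{4} + 30\right) - 57\right)^{2} = \left(\frac{121}{4} - 57\right)^{2} = \left(- \frac{107}{4}\right)^{2} = \frac{11449}{16}$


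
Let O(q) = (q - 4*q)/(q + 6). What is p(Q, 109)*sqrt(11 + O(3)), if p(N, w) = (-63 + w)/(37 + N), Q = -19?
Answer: 23*sqrt(10)/9 ≈ 8.0814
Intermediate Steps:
O(q) = -3*q/(6 + q) (O(q) = (-3*q)/(6 + q) = -3*q/(6 + q))
p(N, w) = (-63 + w)/(37 + N)
p(Q, 109)*sqrt(11 + O(3)) = ((-63 + 109)/(37 - 19))*sqrt(11 - 3*3/(6 + 3)) = (46/18)*sqrt(11 - 3*3/9) = ((1/18)*46)*sqrt(11 - 3*3*1/9) = 23*sqrt(11 - 1)/9 = 23*sqrt(10)/9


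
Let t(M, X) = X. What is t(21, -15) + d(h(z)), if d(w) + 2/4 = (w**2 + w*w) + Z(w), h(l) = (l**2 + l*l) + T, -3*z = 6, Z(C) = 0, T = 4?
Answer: 545/2 ≈ 272.50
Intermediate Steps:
z = -2 (z = -1/3*6 = -2)
h(l) = 4 + 2*l**2 (h(l) = (l**2 + l*l) + 4 = (l**2 + l**2) + 4 = 2*l**2 + 4 = 4 + 2*l**2)
d(w) = -1/2 + 2*w**2 (d(w) = -1/2 + ((w**2 + w*w) + 0) = -1/2 + ((w**2 + w**2) + 0) = -1/2 + (2*w**2 + 0) = -1/2 + 2*w**2)
t(21, -15) + d(h(z)) = -15 + (-1/2 + 2*(4 + 2*(-2)**2)**2) = -15 + (-1/2 + 2*(4 + 2*4)**2) = -15 + (-1/2 + 2*(4 + 8)**2) = -15 + (-1/2 + 2*12**2) = -15 + (-1/2 + 2*144) = -15 + (-1/2 + 288) = -15 + 575/2 = 545/2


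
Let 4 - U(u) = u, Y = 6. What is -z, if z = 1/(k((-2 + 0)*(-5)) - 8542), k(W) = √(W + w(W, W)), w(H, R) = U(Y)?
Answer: 4271/36482878 + √2/36482878 ≈ 0.00011711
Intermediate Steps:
U(u) = 4 - u
w(H, R) = -2 (w(H, R) = 4 - 1*6 = 4 - 6 = -2)
k(W) = √(-2 + W) (k(W) = √(W - 2) = √(-2 + W))
z = 1/(-8542 + 2*√2) (z = 1/(√(-2 + (-2 + 0)*(-5)) - 8542) = 1/(√(-2 - 2*(-5)) - 8542) = 1/(√(-2 + 10) - 8542) = 1/(√8 - 8542) = 1/(2*√2 - 8542) = 1/(-8542 + 2*√2) ≈ -0.00011711)
-z = -(-4271/36482878 - √2/36482878) = 4271/36482878 + √2/36482878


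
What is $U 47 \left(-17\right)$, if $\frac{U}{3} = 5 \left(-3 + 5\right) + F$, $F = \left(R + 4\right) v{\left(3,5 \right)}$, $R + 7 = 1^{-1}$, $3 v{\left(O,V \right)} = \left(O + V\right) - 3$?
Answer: $-15980$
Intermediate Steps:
$v{\left(O,V \right)} = -1 + \frac{O}{3} + \frac{V}{3}$ ($v{\left(O,V \right)} = \frac{\left(O + V\right) - 3}{3} = \frac{-3 + O + V}{3} = -1 + \frac{O}{3} + \frac{V}{3}$)
$R = -6$ ($R = -7 + 1^{-1} = -7 + 1 = -6$)
$F = - \frac{10}{3}$ ($F = \left(-6 + 4\right) \left(-1 + \frac{1}{3} \cdot 3 + \frac{1}{3} \cdot 5\right) = - 2 \left(-1 + 1 + \frac{5}{3}\right) = \left(-2\right) \frac{5}{3} = - \frac{10}{3} \approx -3.3333$)
$U = 20$ ($U = 3 \left(5 \left(-3 + 5\right) - \frac{10}{3}\right) = 3 \left(5 \cdot 2 - \frac{10}{3}\right) = 3 \left(10 - \frac{10}{3}\right) = 3 \cdot \frac{20}{3} = 20$)
$U 47 \left(-17\right) = 20 \cdot 47 \left(-17\right) = 940 \left(-17\right) = -15980$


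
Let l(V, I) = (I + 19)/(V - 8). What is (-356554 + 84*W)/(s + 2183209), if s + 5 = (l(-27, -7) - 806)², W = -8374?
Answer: -649231625/1735453092 ≈ -0.37410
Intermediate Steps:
l(V, I) = (19 + I)/(-8 + V)
s = 796475159/1225 (s = -5 + ((19 - 7)/(-8 - 27) - 806)² = -5 + (12/(-35) - 806)² = -5 + (-1/35*12 - 806)² = -5 + (-12/35 - 806)² = -5 + (-28222/35)² = -5 + 796481284/1225 = 796475159/1225 ≈ 6.5018e+5)
(-356554 + 84*W)/(s + 2183209) = (-356554 + 84*(-8374))/(796475159/1225 + 2183209) = (-356554 - 703416)/(3470906184/1225) = -1059970*1225/3470906184 = -649231625/1735453092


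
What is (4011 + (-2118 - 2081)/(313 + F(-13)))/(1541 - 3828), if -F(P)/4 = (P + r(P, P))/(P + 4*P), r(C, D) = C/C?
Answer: -81138332/46419239 ≈ -1.7479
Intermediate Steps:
r(C, D) = 1
F(P) = -4*(1 + P)/(5*P) (F(P) = -4*(P + 1)/(P + 4*P) = -4*(1 + P)/(5*P))
(4011 + (-2118 - 2081)/(313 + F(-13)))/(1541 - 3828) = (4011 + (-2118 - 2081)/(313 + (⅘)*(-1 - 1*(-13))/(-13)))/(1541 - 3828) = (4011 - 4199/(313 + (⅘)*(-1/13)*(-1 + 13)))/(-2287) = (4011 - 4199/(313 + (⅘)*(-1/13)*12))*(-1/2287) = (4011 - 4199/(313 - 48/65))*(-1/2287) = (4011 - 4199/20297/65)*(-1/2287) = (4011 - 4199*65/20297)*(-1/2287) = (4011 - 272935/20297)*(-1/2287) = (81138332/20297)*(-1/2287) = -81138332/46419239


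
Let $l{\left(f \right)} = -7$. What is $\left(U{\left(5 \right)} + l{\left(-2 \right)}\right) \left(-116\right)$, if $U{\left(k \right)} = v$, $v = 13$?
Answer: $-696$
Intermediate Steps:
$U{\left(k \right)} = 13$
$\left(U{\left(5 \right)} + l{\left(-2 \right)}\right) \left(-116\right) = \left(13 - 7\right) \left(-116\right) = 6 \left(-116\right) = -696$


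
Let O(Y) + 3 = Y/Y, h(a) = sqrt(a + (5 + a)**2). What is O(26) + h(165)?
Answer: -2 + sqrt(29065) ≈ 168.48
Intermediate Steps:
O(Y) = -2 (O(Y) = -3 + Y/Y = -3 + 1 = -2)
O(26) + h(165) = -2 + sqrt(165 + (5 + 165)**2) = -2 + sqrt(165 + 170**2) = -2 + sqrt(165 + 28900) = -2 + sqrt(29065)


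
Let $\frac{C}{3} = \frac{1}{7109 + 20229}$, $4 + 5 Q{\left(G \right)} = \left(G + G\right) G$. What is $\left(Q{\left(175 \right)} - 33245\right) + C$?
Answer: $- \frac{2869915887}{136690} \approx -20996.0$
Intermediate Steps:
$Q{\left(G \right)} = - \frac{4}{5} + \frac{2 G^{2}}{5}$ ($Q{\left(G \right)} = - \frac{4}{5} + \frac{\left(G + G\right) G}{5} = - \frac{4}{5} + \frac{2 G G}{5} = - \frac{4}{5} + \frac{2 G^{2}}{5}$)
$C = \frac{3}{27338}$ ($C = \frac{3}{7109 + 20229} = \frac{3}{27338} \approx 0.00010974$)
$\left(Q{\left(175 \right)} - 33245\right) + C = \left(\left(- \frac{4}{5} + \frac{2 \cdot 175^{2}}{5}\right) - 33245\right) + \frac{3}{27338} = \left(\left(- \frac{4}{5} + \frac{2}{5} \cdot 30625\right) - 33245\right) + \frac{3}{27338} = \left(\left(- \frac{4}{5} + 12250\right) - 33245\right) + \frac{3}{27338} = \left(\frac{61246}{5} - 33245\right) + \frac{3}{27338} = - \frac{104979}{5} + \frac{3}{27338} = - \frac{2869915887}{136690}$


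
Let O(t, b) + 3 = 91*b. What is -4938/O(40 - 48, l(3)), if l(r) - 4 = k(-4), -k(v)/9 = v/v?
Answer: 2469/229 ≈ 10.782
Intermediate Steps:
k(v) = -9 (k(v) = -9*v/v = -9*1 = -9)
l(r) = -5 (l(r) = 4 - 9 = -5)
O(t, b) = -3 + 91*b
-4938/O(40 - 48, l(3)) = -4938/(-3 + 91*(-5)) = -4938/(-3 - 455) = -4938/(-458) = -4938*(-1/458) = 2469/229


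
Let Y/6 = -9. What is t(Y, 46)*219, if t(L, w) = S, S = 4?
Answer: 876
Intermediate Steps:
Y = -54 (Y = 6*(-9) = -54)
t(L, w) = 4
t(Y, 46)*219 = 4*219 = 876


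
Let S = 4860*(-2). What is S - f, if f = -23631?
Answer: 13911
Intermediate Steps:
S = -9720
S - f = -9720 - 1*(-23631) = -9720 + 23631 = 13911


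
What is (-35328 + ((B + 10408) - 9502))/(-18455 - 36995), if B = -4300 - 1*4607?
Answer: 43329/55450 ≈ 0.78141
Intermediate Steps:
B = -8907 (B = -4300 - 4607 = -8907)
(-35328 + ((B + 10408) - 9502))/(-18455 - 36995) = (-35328 + ((-8907 + 10408) - 9502))/(-18455 - 36995) = (-35328 + (1501 - 9502))/(-55450) = (-35328 - 8001)*(-1/55450) = -43329*(-1/55450) = 43329/55450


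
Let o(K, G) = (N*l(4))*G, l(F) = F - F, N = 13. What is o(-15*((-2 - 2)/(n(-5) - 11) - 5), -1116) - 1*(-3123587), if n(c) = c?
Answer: 3123587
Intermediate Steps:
l(F) = 0
o(K, G) = 0 (o(K, G) = (13*0)*G = 0*G = 0)
o(-15*((-2 - 2)/(n(-5) - 11) - 5), -1116) - 1*(-3123587) = 0 - 1*(-3123587) = 0 + 3123587 = 3123587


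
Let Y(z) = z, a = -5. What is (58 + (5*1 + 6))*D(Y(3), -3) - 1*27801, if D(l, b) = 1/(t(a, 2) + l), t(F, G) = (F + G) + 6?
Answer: -55579/2 ≈ -27790.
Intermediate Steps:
t(F, G) = 6 + F + G
D(l, b) = 1/(3 + l) (D(l, b) = 1/((6 - 5 + 2) + l) = 1/(3 + l))
(58 + (5*1 + 6))*D(Y(3), -3) - 1*27801 = (58 + (5*1 + 6))/(3 + 3) - 1*27801 = (58 + (5 + 6))/6 - 27801 = (58 + 11)*(⅙) - 27801 = 69*(⅙) - 27801 = 23/2 - 27801 = -55579/2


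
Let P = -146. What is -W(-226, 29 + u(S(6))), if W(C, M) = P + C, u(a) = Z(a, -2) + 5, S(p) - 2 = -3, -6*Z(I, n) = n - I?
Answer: 372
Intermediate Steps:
Z(I, n) = -n/6 + I/6 (Z(I, n) = -(n - I)/6 = -n/6 + I/6)
S(p) = -1 (S(p) = 2 - 3 = -1)
u(a) = 16/3 + a/6 (u(a) = (-⅙*(-2) + a/6) + 5 = (⅓ + a/6) + 5 = 16/3 + a/6)
W(C, M) = -146 + C
-W(-226, 29 + u(S(6))) = -(-146 - 226) = -1*(-372) = 372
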